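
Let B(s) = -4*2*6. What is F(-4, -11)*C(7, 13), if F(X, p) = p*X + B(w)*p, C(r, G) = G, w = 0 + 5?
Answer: 7436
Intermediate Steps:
w = 5
B(s) = -48 (B(s) = -8*6 = -48)
F(X, p) = -48*p + X*p (F(X, p) = p*X - 48*p = X*p - 48*p = -48*p + X*p)
F(-4, -11)*C(7, 13) = -11*(-48 - 4)*13 = -11*(-52)*13 = 572*13 = 7436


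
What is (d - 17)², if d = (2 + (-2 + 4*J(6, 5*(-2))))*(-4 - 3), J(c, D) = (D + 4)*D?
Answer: 2879809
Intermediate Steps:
J(c, D) = D*(4 + D) (J(c, D) = (4 + D)*D = D*(4 + D))
d = -1680 (d = (2 + (-2 + 4*((5*(-2))*(4 + 5*(-2)))))*(-4 - 3) = (2 + (-2 + 4*(-10*(4 - 10))))*(-7) = (2 + (-2 + 4*(-10*(-6))))*(-7) = (2 + (-2 + 4*60))*(-7) = (2 + (-2 + 240))*(-7) = (2 + 238)*(-7) = 240*(-7) = -1680)
(d - 17)² = (-1680 - 17)² = (-1697)² = 2879809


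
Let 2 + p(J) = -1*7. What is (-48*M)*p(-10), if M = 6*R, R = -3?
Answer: -7776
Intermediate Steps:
p(J) = -9 (p(J) = -2 - 1*7 = -2 - 7 = -9)
M = -18 (M = 6*(-3) = -18)
(-48*M)*p(-10) = -48*(-18)*(-9) = 864*(-9) = -7776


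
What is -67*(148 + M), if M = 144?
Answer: -19564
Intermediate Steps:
-67*(148 + M) = -67*(148 + 144) = -67*292 = -19564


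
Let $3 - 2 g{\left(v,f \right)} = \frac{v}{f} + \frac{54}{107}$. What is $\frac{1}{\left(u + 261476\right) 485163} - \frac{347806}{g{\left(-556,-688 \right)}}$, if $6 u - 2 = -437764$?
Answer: $- \frac{1170885454904193553925}{2839950120142737} \approx -4.1229 \cdot 10^{5}$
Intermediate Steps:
$g{\left(v,f \right)} = \frac{267}{214} - \frac{v}{2 f}$ ($g{\left(v,f \right)} = \frac{3}{2} - \frac{\frac{v}{f} + \frac{54}{107}}{2} = \frac{3}{2} - \frac{\frac{54}{107} + \frac{v}{f}}{2} = \frac{3}{2} - \left(\frac{27}{107} + \frac{v}{2 f}\right) = \frac{267}{214} - \frac{v}{2 f}$)
$u = - \frac{218881}{3}$ ($u = \frac{1}{3} + \frac{1}{6} \left(-437764\right) = \frac{1}{3} - \frac{218882}{3} = - \frac{218881}{3} \approx -72960.0$)
$\frac{1}{\left(u + 261476\right) 485163} - \frac{347806}{g{\left(-556,-688 \right)}} = \frac{1}{\left(- \frac{218881}{3} + 261476\right) 485163} - \frac{347806}{\frac{267}{214} - - \frac{278}{-688}} = \frac{1}{\frac{565547}{3}} \cdot \frac{1}{485163} - \frac{347806}{\frac{267}{214} - \left(-278\right) \left(- \frac{1}{688}\right)} = \frac{3}{565547} \cdot \frac{1}{485163} - \frac{347806}{\frac{267}{214} - \frac{139}{344}} = \frac{1}{91460826387} - \frac{347806}{\frac{31051}{36808}} = \frac{1}{91460826387} - \frac{12802043248}{31051} = - \frac{1170885454904193553925}{2839950120142737}$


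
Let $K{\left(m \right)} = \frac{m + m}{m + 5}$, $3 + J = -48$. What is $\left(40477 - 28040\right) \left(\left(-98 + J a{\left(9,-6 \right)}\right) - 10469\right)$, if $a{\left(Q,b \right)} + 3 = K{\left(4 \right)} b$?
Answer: $-126136054$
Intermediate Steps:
$J = -51$ ($J = -3 - 48 = -51$)
$K{\left(m \right)} = \frac{2 m}{5 + m}$
$a{\left(Q,b \right)} = -3 + \frac{8 b}{9}$ ($a{\left(Q,b \right)} = -3 + 2 \cdot 4 \frac{1}{5 + 4} b = -3 + 2 \cdot 4 \cdot \frac{1}{9} b = -3 + \frac{8 b}{9}$)
$\left(40477 - 28040\right) \left(\left(-98 + J a{\left(9,-6 \right)}\right) - 10469\right) = \left(40477 - 28040\right) \left(\left(-98 - 51 \left(-3 + \frac{8}{9} \left(-6\right)\right)\right) - 10469\right) = 12437 \left(\left(-98 - 51 \left(-3 - \frac{16}{3}\right)\right) - 10469\right) = 12437 \left(\left(-98 - -425\right) - 10469\right) = 12437 \left(\left(-98 + 425\right) - 10469\right) = 12437 \left(327 - 10469\right) = 12437 \left(-10142\right) = -126136054$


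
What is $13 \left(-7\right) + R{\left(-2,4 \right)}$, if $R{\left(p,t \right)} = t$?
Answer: $-87$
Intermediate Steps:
$13 \left(-7\right) + R{\left(-2,4 \right)} = 13 \left(-7\right) + 4 = -91 + 4 = -87$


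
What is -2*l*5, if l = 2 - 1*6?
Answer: 40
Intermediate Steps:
l = -4 (l = 2 - 6 = -4)
-2*l*5 = -2*(-4)*5 = 8*5 = 40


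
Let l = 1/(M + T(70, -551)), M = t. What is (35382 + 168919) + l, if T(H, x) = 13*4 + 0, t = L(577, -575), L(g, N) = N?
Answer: 106849422/523 ≈ 2.0430e+5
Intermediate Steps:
t = -575
M = -575
T(H, x) = 52 (T(H, x) = 52 + 0 = 52)
l = -1/523 (l = 1/(-575 + 52) = 1/(-523) = -1/523 ≈ -0.0019120)
(35382 + 168919) + l = (35382 + 168919) - 1/523 = 204301 - 1/523 = 106849422/523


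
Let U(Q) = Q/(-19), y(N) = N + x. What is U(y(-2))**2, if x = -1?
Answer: 9/361 ≈ 0.024931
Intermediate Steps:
y(N) = -1 + N (y(N) = N - 1 = -1 + N)
U(Q) = -Q/19 (U(Q) = Q*(-1/19) = -Q/19)
U(y(-2))**2 = (-(-1 - 2)/19)**2 = (-1/19*(-3))**2 = (3/19)**2 = 9/361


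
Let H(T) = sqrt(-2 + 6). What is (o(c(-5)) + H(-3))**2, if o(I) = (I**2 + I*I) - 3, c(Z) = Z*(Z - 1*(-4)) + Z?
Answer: 1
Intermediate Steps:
c(Z) = Z + Z*(4 + Z) (c(Z) = Z*(Z + 4) + Z = Z*(4 + Z) + Z = Z + Z*(4 + Z))
H(T) = 2 (H(T) = sqrt(4) = 2)
o(I) = -3 + 2*I**2 (o(I) = (I**2 + I**2) - 3 = 2*I**2 - 3 = -3 + 2*I**2)
(o(c(-5)) + H(-3))**2 = ((-3 + 2*(-5*(5 - 5))**2) + 2)**2 = ((-3 + 2*(-5*0)**2) + 2)**2 = ((-3 + 2*0**2) + 2)**2 = ((-3 + 2*0) + 2)**2 = ((-3 + 0) + 2)**2 = (-3 + 2)**2 = (-1)**2 = 1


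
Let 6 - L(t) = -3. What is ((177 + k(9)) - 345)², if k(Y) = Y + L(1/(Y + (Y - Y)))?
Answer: 22500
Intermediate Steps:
L(t) = 9 (L(t) = 6 - 1*(-3) = 6 + 3 = 9)
k(Y) = 9 + Y (k(Y) = Y + 9 = 9 + Y)
((177 + k(9)) - 345)² = ((177 + (9 + 9)) - 345)² = ((177 + 18) - 345)² = (195 - 345)² = (-150)² = 22500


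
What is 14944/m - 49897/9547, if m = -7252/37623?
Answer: -1342012277077/17308711 ≈ -77534.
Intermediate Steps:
m = -7252/37623 (m = -7252*1/37623 = -7252/37623 ≈ -0.19275)
14944/m - 49897/9547 = 14944/(-7252/37623) - 49897/9547 = 14944*(-37623/7252) - 49897*1/9547 = -140559528/1813 - 49897/9547 = -1342012277077/17308711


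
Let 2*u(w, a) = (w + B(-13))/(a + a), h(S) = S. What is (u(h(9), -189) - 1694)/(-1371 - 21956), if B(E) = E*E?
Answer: 640421/8817606 ≈ 0.072630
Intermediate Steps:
B(E) = E²
u(w, a) = (169 + w)/(4*a) (u(w, a) = ((w + (-13)²)/(a + a))/2 = ((w + 169)/((2*a)))/2 = ((169 + w)*(1/(2*a)))/2 = ((169 + w)/(2*a))/2 = (169 + w)/(4*a))
(u(h(9), -189) - 1694)/(-1371 - 21956) = ((¼)*(169 + 9)/(-189) - 1694)/(-1371 - 21956) = ((¼)*(-1/189)*178 - 1694)/(-23327) = (-89/378 - 1694)*(-1/23327) = -640421/378*(-1/23327) = 640421/8817606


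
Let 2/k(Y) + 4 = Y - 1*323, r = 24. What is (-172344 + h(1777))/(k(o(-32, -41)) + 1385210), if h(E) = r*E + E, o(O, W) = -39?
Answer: -23409177/253493429 ≈ -0.092346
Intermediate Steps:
h(E) = 25*E (h(E) = 24*E + E = 25*E)
k(Y) = 2/(-327 + Y) (k(Y) = 2/(-4 + (Y - 1*323)) = 2/(-4 + (Y - 323)) = 2/(-4 + (-323 + Y)) = 2/(-327 + Y))
(-172344 + h(1777))/(k(o(-32, -41)) + 1385210) = (-172344 + 25*1777)/(2/(-327 - 39) + 1385210) = (-172344 + 44425)/(2/(-366) + 1385210) = -127919/(2*(-1/366) + 1385210) = -127919/(-1/183 + 1385210) = -127919/253493429/183 = -127919*183/253493429 = -23409177/253493429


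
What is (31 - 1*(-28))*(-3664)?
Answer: -216176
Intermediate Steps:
(31 - 1*(-28))*(-3664) = (31 + 28)*(-3664) = 59*(-3664) = -216176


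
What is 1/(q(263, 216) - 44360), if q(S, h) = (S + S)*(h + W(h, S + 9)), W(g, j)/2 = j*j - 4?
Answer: 1/77896216 ≈ 1.2838e-8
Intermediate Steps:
W(g, j) = -8 + 2*j² (W(g, j) = 2*(j*j - 4) = 2*(j² - 4) = 2*(-4 + j²) = -8 + 2*j²)
q(S, h) = 2*S*(-8 + h + 2*(9 + S)²) (q(S, h) = (S + S)*(h + (-8 + 2*(S + 9)²)) = (2*S)*(h + (-8 + 2*(9 + S)²)) = (2*S)*(-8 + h + 2*(9 + S)²) = 2*S*(-8 + h + 2*(9 + S)²))
1/(q(263, 216) - 44360) = 1/(2*263*(-8 + 216 + 2*(9 + 263)²) - 44360) = 1/(2*263*(-8 + 216 + 2*272²) - 44360) = 1/(2*263*(-8 + 216 + 2*73984) - 44360) = 1/(2*263*(-8 + 216 + 147968) - 44360) = 1/(2*263*148176 - 44360) = 1/(77940576 - 44360) = 1/77896216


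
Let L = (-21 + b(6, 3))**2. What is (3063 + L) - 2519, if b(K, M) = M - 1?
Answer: 905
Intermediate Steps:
b(K, M) = -1 + M
L = 361 (L = (-21 + (-1 + 3))**2 = (-21 + 2)**2 = (-19)**2 = 361)
(3063 + L) - 2519 = (3063 + 361) - 2519 = 3424 - 2519 = 905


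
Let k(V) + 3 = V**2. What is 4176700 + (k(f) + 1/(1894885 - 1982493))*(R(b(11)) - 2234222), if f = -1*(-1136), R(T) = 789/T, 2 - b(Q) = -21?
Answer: -5809600670287030731/2014984 ≈ -2.8832e+12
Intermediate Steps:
b(Q) = 23 (b(Q) = 2 - 1*(-21) = 2 + 21 = 23)
f = 1136
k(V) = -3 + V**2
4176700 + (k(f) + 1/(1894885 - 1982493))*(R(b(11)) - 2234222) = 4176700 + ((-3 + 1136**2) + 1/(1894885 - 1982493))*(789/23 - 2234222) = 4176700 + ((-3 + 1290496) + 1/(-87608))*(789*(1/23) - 2234222) = 4176700 + (1290493 - 1/87608)*(789/23 - 2234222) = 4176700 + (113057510743/87608)*(-51386317/23) = 4176700 - 5809609086270703531/2014984 = -5809600670287030731/2014984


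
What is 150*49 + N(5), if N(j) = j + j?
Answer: 7360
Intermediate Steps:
N(j) = 2*j
150*49 + N(5) = 150*49 + 2*5 = 7350 + 10 = 7360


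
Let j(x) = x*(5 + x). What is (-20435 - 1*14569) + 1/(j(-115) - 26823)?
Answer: -496111693/14173 ≈ -35004.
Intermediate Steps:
(-20435 - 1*14569) + 1/(j(-115) - 26823) = (-20435 - 1*14569) + 1/(-115*(5 - 115) - 26823) = (-20435 - 14569) + 1/(-115*(-110) - 26823) = -35004 + 1/(12650 - 26823) = -35004 + 1/(-14173) = -35004 - 1/14173 = -496111693/14173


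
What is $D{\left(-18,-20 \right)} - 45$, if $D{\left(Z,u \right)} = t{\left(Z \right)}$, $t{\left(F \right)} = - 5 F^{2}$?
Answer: $-1665$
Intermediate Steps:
$D{\left(Z,u \right)} = - 5 Z^{2}$
$D{\left(-18,-20 \right)} - 45 = - 5 \left(-18\right)^{2} - 45 = \left(-5\right) 324 - 45 = -1620 - 45 = -1665$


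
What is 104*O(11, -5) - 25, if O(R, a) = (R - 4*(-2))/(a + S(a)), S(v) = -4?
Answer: -2201/9 ≈ -244.56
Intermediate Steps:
O(R, a) = (8 + R)/(-4 + a) (O(R, a) = (R - 4*(-2))/(a - 4) = (R + 8)/(-4 + a) = (8 + R)/(-4 + a))
104*O(11, -5) - 25 = 104*((8 + 11)/(-4 - 5)) - 25 = 104*(19/(-9)) - 25 = 104*(-⅑*19) - 25 = 104*(-19/9) - 25 = -1976/9 - 25 = -2201/9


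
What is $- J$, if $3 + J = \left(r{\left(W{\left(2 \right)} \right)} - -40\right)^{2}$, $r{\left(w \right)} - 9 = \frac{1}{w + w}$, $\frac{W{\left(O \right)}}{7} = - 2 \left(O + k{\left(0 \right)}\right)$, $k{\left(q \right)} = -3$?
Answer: $- \frac{1882777}{784} \approx -2401.5$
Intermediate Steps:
$W{\left(O \right)} = 42 - 14 O$ ($W{\left(O \right)} = 7 \left(- 2 \left(O - 3\right)\right) = 7 \left(- 2 \left(-3 + O\right)\right) = 7 \left(6 - 2 O\right) = 42 - 14 O$)
$r{\left(w \right)} = 9 + \frac{1}{2 w}$ ($r{\left(w \right)} = 9 + \frac{1}{w + w} = 9 + \frac{1}{2 w}$)
$J = \frac{1882777}{784}$ ($J = -3 + \left(\left(9 + \frac{1}{2 \left(42 - 28\right)}\right) - -40\right)^{2} = -3 + \left(\left(9 + \frac{1}{2 \left(42 - 28\right)}\right) + 40\right)^{2} = -3 + \left(\left(9 + \frac{1}{2 \cdot 14}\right) + 40\right)^{2} = -3 + \left(\left(9 + \frac{1}{2} \cdot \frac{1}{14}\right) + 40\right)^{2} = -3 + \left(\left(9 + \frac{1}{28}\right) + 40\right)^{2} = -3 + \left(\frac{253}{28} + 40\right)^{2} = -3 + \left(\frac{1373}{28}\right)^{2} = -3 + \frac{1885129}{784} = \frac{1882777}{784} \approx 2401.5$)
$- J = \left(-1\right) \frac{1882777}{784} = - \frac{1882777}{784}$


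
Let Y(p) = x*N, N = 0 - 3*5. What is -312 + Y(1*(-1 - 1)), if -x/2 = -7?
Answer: -522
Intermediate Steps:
N = -15 (N = 0 - 15 = -15)
x = 14 (x = -2*(-7) = 14)
Y(p) = -210 (Y(p) = 14*(-15) = -210)
-312 + Y(1*(-1 - 1)) = -312 - 210 = -522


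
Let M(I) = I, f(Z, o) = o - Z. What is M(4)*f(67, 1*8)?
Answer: -236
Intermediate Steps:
M(4)*f(67, 1*8) = 4*(1*8 - 1*67) = 4*(8 - 67) = 4*(-59) = -236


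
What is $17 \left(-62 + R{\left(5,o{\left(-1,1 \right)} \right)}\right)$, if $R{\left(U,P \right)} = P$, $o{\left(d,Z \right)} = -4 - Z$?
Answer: $-1139$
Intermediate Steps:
$17 \left(-62 + R{\left(5,o{\left(-1,1 \right)} \right)}\right) = 17 \left(-62 - 5\right) = 17 \left(-67\right) = -1139$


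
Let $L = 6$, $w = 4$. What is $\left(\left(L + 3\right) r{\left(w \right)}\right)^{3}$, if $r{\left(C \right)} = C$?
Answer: $46656$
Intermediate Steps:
$\left(\left(L + 3\right) r{\left(w \right)}\right)^{3} = \left(\left(6 + 3\right) 4\right)^{3} = \left(9 \cdot 4\right)^{3} = 36^{3} = 46656$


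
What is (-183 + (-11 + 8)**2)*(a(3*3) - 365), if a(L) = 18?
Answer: 60378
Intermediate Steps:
(-183 + (-11 + 8)**2)*(a(3*3) - 365) = (-183 + (-11 + 8)**2)*(18 - 365) = (-183 + (-3)**2)*(-347) = (-183 + 9)*(-347) = -174*(-347) = 60378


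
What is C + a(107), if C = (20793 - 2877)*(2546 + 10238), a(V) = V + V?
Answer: 229038358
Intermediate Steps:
a(V) = 2*V
C = 229038144 (C = 17916*12784 = 229038144)
C + a(107) = 229038144 + 2*107 = 229038144 + 214 = 229038358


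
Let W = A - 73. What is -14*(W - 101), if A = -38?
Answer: 2968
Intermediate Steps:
W = -111 (W = -38 - 73 = -111)
-14*(W - 101) = -14*(-111 - 101) = -14*(-212) = 2968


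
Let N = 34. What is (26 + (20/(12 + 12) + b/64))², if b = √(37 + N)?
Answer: 26543743/36864 + 161*√71/192 ≈ 727.11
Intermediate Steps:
b = √71 (b = √(37 + 34) = √71 ≈ 8.4261)
(26 + (20/(12 + 12) + b/64))² = (26 + (20/(12 + 12) + √71/64))² = (26 + (20/24 + √71*(1/64)))² = (26 + (20*(1/24) + √71/64))² = (26 + (⅚ + √71/64))² = (161/6 + √71/64)²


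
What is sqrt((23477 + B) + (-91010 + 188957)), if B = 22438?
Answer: sqrt(143862) ≈ 379.29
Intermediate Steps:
sqrt((23477 + B) + (-91010 + 188957)) = sqrt((23477 + 22438) + (-91010 + 188957)) = sqrt(45915 + 97947) = sqrt(143862)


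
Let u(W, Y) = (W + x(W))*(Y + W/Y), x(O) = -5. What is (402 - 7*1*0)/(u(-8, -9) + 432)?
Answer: 3618/4837 ≈ 0.74798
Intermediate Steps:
u(W, Y) = (-5 + W)*(Y + W/Y) (u(W, Y) = (W - 5)*(Y + W/Y) = (-5 + W)*(Y + W/Y))
(402 - 7*1*0)/(u(-8, -9) + 432) = (402 - 7*1*0)/(((-8)**2 - 5*(-8) + (-9)**2*(-5 - 8))/(-9) + 432) = (402 - 7*0)/(-(64 + 40 + 81*(-13))/9 + 432) = (402 + 0)/(-(64 + 40 - 1053)/9 + 432) = 402/(-1/9*(-949) + 432) = 402/(949/9 + 432) = 402/(4837/9) = 402*(9/4837) = 3618/4837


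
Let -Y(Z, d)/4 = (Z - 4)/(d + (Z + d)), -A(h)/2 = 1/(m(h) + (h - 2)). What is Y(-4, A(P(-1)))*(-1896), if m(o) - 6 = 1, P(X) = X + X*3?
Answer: 7584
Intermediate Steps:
P(X) = 4*X (P(X) = X + 3*X = 4*X)
m(o) = 7 (m(o) = 6 + 1 = 7)
A(h) = -2/(5 + h) (A(h) = -2/(7 + (h - 2)) = -2/(7 + (-2 + h)) = -2/(5 + h))
Y(Z, d) = -4*(-4 + Z)/(Z + 2*d) (Y(Z, d) = -4*(Z - 4)/(d + (Z + d)) = -4*(-4 + Z)/(Z + 2*d))
Y(-4, A(P(-1)))*(-1896) = (4*(4 - 1*(-4))/(-4 + 2*(-2/(5 + 4*(-1)))))*(-1896) = (4*(4 + 4)/(-4 + 2*(-2/(5 - 4))))*(-1896) = (4*8/(-4 + 2*(-2/1)))*(-1896) = (4*8/(-4 + 2*(-2*1)))*(-1896) = (4*8/(-4 + 2*(-2)))*(-1896) = (4*8/(-4 - 4))*(-1896) = (4*8/(-8))*(-1896) = (4*(-⅛)*8)*(-1896) = -4*(-1896) = 7584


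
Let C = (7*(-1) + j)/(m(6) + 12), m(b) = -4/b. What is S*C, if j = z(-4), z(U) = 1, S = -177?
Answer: 1593/17 ≈ 93.706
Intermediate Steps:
j = 1
C = -9/17 (C = (7*(-1) + 1)/(-4/6 + 12) = (-7 + 1)/(-4*⅙ + 12) = -6/(-⅔ + 12) = -6/34/3 = -6*3/34 = -9/17 ≈ -0.52941)
S*C = -177*(-9/17) = 1593/17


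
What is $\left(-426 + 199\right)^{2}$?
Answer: $51529$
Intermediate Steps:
$\left(-426 + 199\right)^{2} = \left(-227\right)^{2} = 51529$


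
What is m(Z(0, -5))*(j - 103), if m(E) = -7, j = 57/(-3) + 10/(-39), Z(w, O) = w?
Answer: 33376/39 ≈ 855.79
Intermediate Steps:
j = -751/39 (j = 57*(-1/3) + 10*(-1/39) = -19 - 10/39 = -751/39 ≈ -19.256)
m(Z(0, -5))*(j - 103) = -7*(-751/39 - 103) = -7*(-4768/39) = 33376/39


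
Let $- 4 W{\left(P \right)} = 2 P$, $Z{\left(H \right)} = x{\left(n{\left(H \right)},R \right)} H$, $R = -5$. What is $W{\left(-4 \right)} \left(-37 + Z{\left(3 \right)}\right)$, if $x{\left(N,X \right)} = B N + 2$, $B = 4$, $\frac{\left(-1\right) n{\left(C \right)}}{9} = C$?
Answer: $-710$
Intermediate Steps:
$n{\left(C \right)} = - 9 C$
$x{\left(N,X \right)} = 2 + 4 N$ ($x{\left(N,X \right)} = 4 N + 2 = 2 + 4 N$)
$Z{\left(H \right)} = H \left(2 - 36 H\right)$ ($Z{\left(H \right)} = \left(2 + 4 \left(- 9 H\right)\right) H = \left(2 - 36 H\right) H = H \left(2 - 36 H\right)$)
$W{\left(P \right)} = - \frac{P}{2}$ ($W{\left(P \right)} = - \frac{2 P}{4} = - \frac{P}{2}$)
$W{\left(-4 \right)} \left(-37 + Z{\left(3 \right)}\right) = \left(- \frac{1}{2}\right) \left(-4\right) \left(-37 + 2 \cdot 3 \left(1 - 54\right)\right) = 2 \left(-37 + 2 \cdot 3 \left(1 - 54\right)\right) = 2 \left(-37 + 2 \cdot 3 \left(-53\right)\right) = 2 \left(-37 - 318\right) = 2 \left(-355\right) = -710$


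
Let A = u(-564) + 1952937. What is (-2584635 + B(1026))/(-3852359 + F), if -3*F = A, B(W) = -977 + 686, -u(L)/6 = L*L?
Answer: 1292463/1933573 ≈ 0.66843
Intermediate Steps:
u(L) = -6*L² (u(L) = -6*L*L = -6*L²)
A = 44361 (A = -6*(-564)² + 1952937 = -6*318096 + 1952937 = -1908576 + 1952937 = 44361)
B(W) = -291
F = -14787 (F = -⅓*44361 = -14787)
(-2584635 + B(1026))/(-3852359 + F) = (-2584635 - 291)/(-3852359 - 14787) = -2584926/(-3867146) = -2584926*(-1/3867146) = 1292463/1933573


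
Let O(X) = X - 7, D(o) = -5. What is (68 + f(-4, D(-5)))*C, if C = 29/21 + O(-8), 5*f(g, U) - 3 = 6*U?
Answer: -89518/105 ≈ -852.55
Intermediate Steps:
O(X) = -7 + X
f(g, U) = 3/5 + 6*U/5 (f(g, U) = 3/5 + (6*U)/5 = 3/5 + 6*U/5)
C = -286/21 (C = 29/21 + (-7 - 8) = 29*(1/21) - 15 = 29/21 - 15 = -286/21 ≈ -13.619)
(68 + f(-4, D(-5)))*C = (68 + (3/5 + (6/5)*(-5)))*(-286/21) = (68 + (3/5 - 6))*(-286/21) = (68 - 27/5)*(-286/21) = (313/5)*(-286/21) = -89518/105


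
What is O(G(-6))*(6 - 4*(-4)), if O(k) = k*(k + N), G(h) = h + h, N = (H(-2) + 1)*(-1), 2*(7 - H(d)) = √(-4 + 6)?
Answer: 5280 - 132*√2 ≈ 5093.3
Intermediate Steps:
H(d) = 7 - √2/2 (H(d) = 7 - √(-4 + 6)/2 = 7 - √2/2)
N = -8 + √2/2 (N = ((7 - √2/2) + 1)*(-1) = (8 - √2/2)*(-1) = -8 + √2/2 ≈ -7.2929)
G(h) = 2*h
O(k) = k*(-8 + k + √2/2) (O(k) = k*(k + (-8 + √2/2)) = k*(-8 + k + √2/2))
O(G(-6))*(6 - 4*(-4)) = ((2*(-6))*(-16 + √2 + 2*(2*(-6)))/2)*(6 - 4*(-4)) = ((½)*(-12)*(-16 + √2 + 2*(-12)))*(6 + 16) = ((½)*(-12)*(-16 + √2 - 24))*22 = ((½)*(-12)*(-40 + √2))*22 = (240 - 6*√2)*22 = 5280 - 132*√2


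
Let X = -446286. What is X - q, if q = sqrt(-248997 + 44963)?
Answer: -446286 - 17*I*sqrt(706) ≈ -4.4629e+5 - 451.7*I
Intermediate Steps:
q = 17*I*sqrt(706) (q = sqrt(-204034) = 17*I*sqrt(706) ≈ 451.7*I)
X - q = -446286 - 17*I*sqrt(706)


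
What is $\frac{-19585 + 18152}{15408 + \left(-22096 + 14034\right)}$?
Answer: $- \frac{1433}{7346} \approx -0.19507$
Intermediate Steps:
$\frac{-19585 + 18152}{15408 + \left(-22096 + 14034\right)} = - \frac{1433}{15408 - 8062} = - \frac{1433}{7346}$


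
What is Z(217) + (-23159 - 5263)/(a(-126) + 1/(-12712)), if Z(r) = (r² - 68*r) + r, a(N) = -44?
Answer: 6189153138/186443 ≈ 33196.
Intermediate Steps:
Z(r) = r² - 67*r
Z(217) + (-23159 - 5263)/(a(-126) + 1/(-12712)) = 217*(-67 + 217) + (-23159 - 5263)/(-44 + 1/(-12712)) = 217*150 - 28422/(-44 - 1/12712) = 32550 - 28422/(-559329/12712) = 32550 - 28422*(-12712/559329) = 32550 + 120433488/186443 = 6189153138/186443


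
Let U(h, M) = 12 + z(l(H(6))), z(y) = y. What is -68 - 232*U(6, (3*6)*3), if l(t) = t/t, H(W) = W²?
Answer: -3084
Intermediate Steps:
l(t) = 1
U(h, M) = 13 (U(h, M) = 12 + 1 = 13)
-68 - 232*U(6, (3*6)*3) = -68 - 232*13 = -68 - 3016 = -3084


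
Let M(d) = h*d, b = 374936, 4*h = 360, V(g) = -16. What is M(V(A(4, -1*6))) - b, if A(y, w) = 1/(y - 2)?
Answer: -376376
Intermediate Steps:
A(y, w) = 1/(-2 + y)
h = 90 (h = (1/4)*360 = 90)
M(d) = 90*d
M(V(A(4, -1*6))) - b = 90*(-16) - 1*374936 = -1440 - 374936 = -376376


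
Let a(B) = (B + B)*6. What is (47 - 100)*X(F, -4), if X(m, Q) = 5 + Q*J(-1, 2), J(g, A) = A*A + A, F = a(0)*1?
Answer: 1007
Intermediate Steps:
a(B) = 12*B (a(B) = (2*B)*6 = 12*B)
F = 0 (F = (12*0)*1 = 0*1 = 0)
J(g, A) = A + A**2 (J(g, A) = A**2 + A = A + A**2)
X(m, Q) = 5 + 6*Q (X(m, Q) = 5 + Q*(2*(1 + 2)) = 5 + Q*(2*3) = 5 + Q*6 = 5 + 6*Q)
(47 - 100)*X(F, -4) = (47 - 100)*(5 + 6*(-4)) = -53*(5 - 24) = -53*(-19) = 1007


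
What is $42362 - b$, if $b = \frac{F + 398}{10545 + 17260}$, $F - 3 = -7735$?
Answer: $\frac{1177882744}{27805} \approx 42362.0$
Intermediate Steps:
$F = -7732$ ($F = 3 - 7735 = -7732$)
$b = - \frac{7334}{27805}$ ($b = \frac{-7732 + 398}{10545 + 17260} = - \frac{7334}{27805} \approx -0.26377$)
$42362 - b = 42362 - - \frac{7334}{27805} = 42362 + \frac{7334}{27805} = \frac{1177882744}{27805}$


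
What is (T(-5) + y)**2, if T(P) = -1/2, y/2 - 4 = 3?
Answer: 729/4 ≈ 182.25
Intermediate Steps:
y = 14 (y = 8 + 2*3 = 8 + 6 = 14)
T(P) = -1/2 (T(P) = -1*1/2 = -1/2)
(T(-5) + y)**2 = (-1/2 + 14)**2 = (27/2)**2 = 729/4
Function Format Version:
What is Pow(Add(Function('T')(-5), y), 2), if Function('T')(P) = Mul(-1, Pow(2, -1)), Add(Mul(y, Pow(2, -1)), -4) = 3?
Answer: Rational(729, 4) ≈ 182.25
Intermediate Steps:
y = 14 (y = Add(8, Mul(2, 3)) = Add(8, 6) = 14)
Function('T')(P) = Rational(-1, 2) (Function('T')(P) = Mul(-1, Rational(1, 2)) = Rational(-1, 2))
Pow(Add(Function('T')(-5), y), 2) = Pow(Add(Rational(-1, 2), 14), 2) = Pow(Rational(27, 2), 2) = Rational(729, 4)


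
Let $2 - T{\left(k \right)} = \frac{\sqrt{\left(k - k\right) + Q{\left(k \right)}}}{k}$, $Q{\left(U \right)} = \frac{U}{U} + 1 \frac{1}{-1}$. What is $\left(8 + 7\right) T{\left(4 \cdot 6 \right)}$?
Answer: $30$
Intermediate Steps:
$Q{\left(U \right)} = 0$ ($Q{\left(U \right)} = 1 + 1 \left(-1\right) = 1 - 1 = 0$)
$T{\left(k \right)} = 2$ ($T{\left(k \right)} = 2 - \frac{\sqrt{\left(k - k\right) + 0}}{k} = 2 - \frac{\sqrt{0 + 0}}{k} = 2 - \frac{\sqrt{0}}{k} = 2 - \frac{0}{k} = 2 - 0 = 2 + 0 = 2$)
$\left(8 + 7\right) T{\left(4 \cdot 6 \right)} = \left(8 + 7\right) 2 = 15 \cdot 2 = 30$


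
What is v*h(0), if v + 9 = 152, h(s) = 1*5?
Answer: 715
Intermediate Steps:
h(s) = 5
v = 143 (v = -9 + 152 = 143)
v*h(0) = 143*5 = 715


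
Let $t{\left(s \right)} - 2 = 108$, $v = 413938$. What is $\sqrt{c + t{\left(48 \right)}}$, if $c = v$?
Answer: $4 \sqrt{25878} \approx 643.47$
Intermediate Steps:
$t{\left(s \right)} = 110$ ($t{\left(s \right)} = 2 + 108 = 110$)
$c = 413938$
$\sqrt{c + t{\left(48 \right)}} = \sqrt{413938 + 110} = \sqrt{414048} = 4 \sqrt{25878}$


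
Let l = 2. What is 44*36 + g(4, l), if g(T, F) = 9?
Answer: 1593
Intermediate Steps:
44*36 + g(4, l) = 44*36 + 9 = 1584 + 9 = 1593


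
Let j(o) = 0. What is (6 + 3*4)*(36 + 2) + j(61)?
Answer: 684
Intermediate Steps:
(6 + 3*4)*(36 + 2) + j(61) = (6 + 3*4)*(36 + 2) + 0 = (6 + 12)*38 + 0 = 18*38 + 0 = 684 + 0 = 684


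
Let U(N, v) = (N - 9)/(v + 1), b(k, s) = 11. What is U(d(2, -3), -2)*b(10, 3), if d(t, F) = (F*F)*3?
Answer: -198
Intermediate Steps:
d(t, F) = 3*F**2 (d(t, F) = F**2*3 = 3*F**2)
U(N, v) = (-9 + N)/(1 + v)
U(d(2, -3), -2)*b(10, 3) = ((-9 + 3*(-3)**2)/(1 - 2))*11 = ((-9 + 3*9)/(-1))*11 = -(-9 + 27)*11 = -1*18*11 = -18*11 = -198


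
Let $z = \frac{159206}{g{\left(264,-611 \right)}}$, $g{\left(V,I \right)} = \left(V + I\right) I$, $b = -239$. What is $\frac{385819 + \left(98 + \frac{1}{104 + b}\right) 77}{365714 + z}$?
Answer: $\frac{5629496373683}{5233797743220} \approx 1.0756$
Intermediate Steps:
$g{\left(V,I \right)} = I \left(I + V\right)$ ($g{\left(V,I \right)} = \left(I + V\right) I = I \left(I + V\right)$)
$z = \frac{159206}{212017}$ ($z = \frac{159206}{\left(-611\right) \left(-611 + 264\right)} = \frac{159206}{\left(-611\right) \left(-347\right)} = \frac{159206}{212017} \approx 0.75091$)
$\frac{385819 + \left(98 + \frac{1}{104 + b}\right) 77}{365714 + z} = \frac{385819 + \left(98 + \frac{1}{104 - 239}\right) 77}{365714 + \frac{159206}{212017}} = \frac{385819 + \left(98 + \frac{1}{-135}\right) 77}{\frac{77537744344}{212017}} = \left(385819 + \left(98 - \frac{1}{135}\right) 77\right) \frac{212017}{77537744344} = \left(385819 + \frac{13229}{135} \cdot 77\right) \frac{212017}{77537744344} = \left(385819 + \frac{1018633}{135}\right) \frac{212017}{77537744344} = \frac{53104198}{135} \cdot \frac{212017}{77537744344} = \frac{5629496373683}{5233797743220}$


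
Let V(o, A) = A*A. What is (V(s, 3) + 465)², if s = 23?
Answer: 224676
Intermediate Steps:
V(o, A) = A²
(V(s, 3) + 465)² = (3² + 465)² = (9 + 465)² = 474² = 224676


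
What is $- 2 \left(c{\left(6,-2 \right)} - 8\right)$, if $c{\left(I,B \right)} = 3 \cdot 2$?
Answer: $4$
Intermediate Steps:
$c{\left(I,B \right)} = 6$
$- 2 \left(c{\left(6,-2 \right)} - 8\right) = - 2 \left(6 - 8\right) = \left(-2\right) \left(-2\right) = 4$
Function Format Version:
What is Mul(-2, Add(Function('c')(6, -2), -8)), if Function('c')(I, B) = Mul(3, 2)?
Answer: 4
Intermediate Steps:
Function('c')(I, B) = 6
Mul(-2, Add(Function('c')(6, -2), -8)) = Mul(-2, Add(6, -8)) = Mul(-2, -2) = 4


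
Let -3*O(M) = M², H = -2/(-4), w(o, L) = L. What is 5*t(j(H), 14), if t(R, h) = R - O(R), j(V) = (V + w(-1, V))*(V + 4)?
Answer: 225/4 ≈ 56.250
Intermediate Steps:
H = ½ (H = -2*(-¼) = ½ ≈ 0.50000)
O(M) = -M²/3
j(V) = 2*V*(4 + V) (j(V) = (V + V)*(V + 4) = (2*V)*(4 + V) = 2*V*(4 + V))
t(R, h) = R + R²/3 (t(R, h) = R - (-1)*R²/3 = R + R²/3)
5*t(j(H), 14) = 5*((2*(½)*(4 + ½))*(3 + 2*(½)*(4 + ½))/3) = 5*((2*(½)*(9/2))*(3 + 2*(½)*(9/2))/3) = 5*((⅓)*(9/2)*(3 + 9/2)) = 5*((⅓)*(9/2)*(15/2)) = 5*(45/4) = 225/4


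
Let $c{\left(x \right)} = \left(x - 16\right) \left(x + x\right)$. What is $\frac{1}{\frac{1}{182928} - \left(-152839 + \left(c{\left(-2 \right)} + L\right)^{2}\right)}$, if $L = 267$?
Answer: $\frac{182928}{6936263905} \approx 2.6373 \cdot 10^{-5}$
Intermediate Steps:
$c{\left(x \right)} = 2 x \left(-16 + x\right)$ ($c{\left(x \right)} = \left(-16 + x\right) 2 x = 2 x \left(-16 + x\right)$)
$\frac{1}{\frac{1}{182928} - \left(-152839 + \left(c{\left(-2 \right)} + L\right)^{2}\right)} = \frac{1}{\frac{1}{182928} + \left(152839 - \left(2 \left(-2\right) \left(-16 - 2\right) + 267\right)^{2}\right)} = \frac{1}{\frac{1}{182928} + \left(152839 - \left(2 \left(-2\right) \left(-18\right) + 267\right)^{2}\right)} = \frac{1}{\frac{1}{182928} + \left(152839 - \left(72 + 267\right)^{2}\right)} = \frac{1}{\frac{1}{182928} + \left(152839 - 339^{2}\right)} = \frac{1}{\frac{1}{182928} + \left(152839 - 114921\right)} = \frac{1}{\frac{1}{182928} + 37918} = \frac{1}{\frac{6936263905}{182928}} = \frac{182928}{6936263905}$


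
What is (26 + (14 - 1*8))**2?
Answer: 1024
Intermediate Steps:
(26 + (14 - 1*8))**2 = (26 + (14 - 8))**2 = (26 + 6)**2 = 32**2 = 1024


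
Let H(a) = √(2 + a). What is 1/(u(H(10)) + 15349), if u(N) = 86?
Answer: 1/15435 ≈ 6.4788e-5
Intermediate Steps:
1/(u(H(10)) + 15349) = 1/(86 + 15349) = 1/15435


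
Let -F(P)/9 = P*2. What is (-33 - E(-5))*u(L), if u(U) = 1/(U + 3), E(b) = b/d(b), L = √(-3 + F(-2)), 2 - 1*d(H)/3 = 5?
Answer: 151/36 - 151*√33/108 ≈ -3.8373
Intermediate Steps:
d(H) = -9 (d(H) = 6 - 3*5 = 6 - 15 = -9)
F(P) = -18*P (F(P) = -9*P*2 = -18*P)
L = √33 (L = √(-3 - 18*(-2)) = √(-3 + 36) = √33 ≈ 5.7446)
E(b) = -b/9 (E(b) = b/(-9) = b*(-⅑) = -b/9)
u(U) = 1/(3 + U)
(-33 - E(-5))*u(L) = (-33 - (-1)*(-5)/9)/(3 + √33) = (-33 - 1*5/9)/(3 + √33) = (-33 - 5/9)/(3 + √33) = -302/(9*(3 + √33))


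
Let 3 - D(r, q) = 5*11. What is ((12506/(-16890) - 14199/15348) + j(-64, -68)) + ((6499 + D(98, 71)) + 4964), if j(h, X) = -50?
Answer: 490775727287/43204620 ≈ 11359.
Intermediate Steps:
D(r, q) = -52 (D(r, q) = 3 - 5*11 = 3 - 1*55 = 3 - 55 = -52)
((12506/(-16890) - 14199/15348) + j(-64, -68)) + ((6499 + D(98, 71)) + 4964) = ((12506/(-16890) - 14199/15348) - 50) + ((6499 - 52) + 4964) = ((12506*(-1/16890) - 14199*1/15348) - 50) + (6447 + 4964) = ((-6253/8445 - 4733/5116) - 50) + 11411 = (-71960533/43204620 - 50) + 11411 = -2232191533/43204620 + 11411 = 490775727287/43204620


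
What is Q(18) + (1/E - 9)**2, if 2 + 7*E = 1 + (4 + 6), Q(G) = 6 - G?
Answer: 4504/81 ≈ 55.605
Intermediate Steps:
E = 9/7 (E = -2/7 + (1 + (4 + 6))/7 = -2/7 + (1 + 10)/7 = -2/7 + (1/7)*11 = -2/7 + 11/7 = 9/7 ≈ 1.2857)
Q(18) + (1/E - 9)**2 = (6 - 1*18) + (1/(9/7) - 9)**2 = (6 - 18) + (7/9 - 9)**2 = -12 + (-74/9)**2 = -12 + 5476/81 = 4504/81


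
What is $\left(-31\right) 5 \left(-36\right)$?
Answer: $5580$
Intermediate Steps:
$\left(-31\right) 5 \left(-36\right) = \left(-155\right) \left(-36\right) = 5580$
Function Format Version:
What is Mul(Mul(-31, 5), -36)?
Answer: 5580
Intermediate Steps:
Mul(Mul(-31, 5), -36) = Mul(-155, -36) = 5580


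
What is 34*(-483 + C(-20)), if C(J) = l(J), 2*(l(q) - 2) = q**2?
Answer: -9554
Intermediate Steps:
l(q) = 2 + q**2/2
C(J) = 2 + J**2/2
34*(-483 + C(-20)) = 34*(-483 + (2 + (1/2)*(-20)**2)) = 34*(-483 + (2 + (1/2)*400)) = 34*(-483 + (2 + 200)) = 34*(-483 + 202) = 34*(-281) = -9554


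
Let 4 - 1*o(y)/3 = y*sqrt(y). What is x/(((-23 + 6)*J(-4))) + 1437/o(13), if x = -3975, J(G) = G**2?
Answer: 8148323/593232 - 6227*sqrt(13)/2181 ≈ 3.4412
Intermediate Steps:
o(y) = 12 - 3*y**(3/2) (o(y) = 12 - 3*y*sqrt(y) = 12 - 3*y**(3/2))
x/(((-23 + 6)*J(-4))) + 1437/o(13) = -3975*1/(16*(-23 + 6)) + 1437/(12 - 39*sqrt(13)) = -3975/((-17*16)) + 1437/(12 - 39*sqrt(13)) = -3975/(-272) + 1437/(12 - 39*sqrt(13)) = -3975*(-1/272) + 1437/(12 - 39*sqrt(13)) = 3975/272 + 1437/(12 - 39*sqrt(13))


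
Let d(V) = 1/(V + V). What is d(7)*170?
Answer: 85/7 ≈ 12.143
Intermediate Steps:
d(V) = 1/(2*V)
d(7)*170 = ((1/2)/7)*170 = ((1/2)*(1/7))*170 = (1/14)*170 = 85/7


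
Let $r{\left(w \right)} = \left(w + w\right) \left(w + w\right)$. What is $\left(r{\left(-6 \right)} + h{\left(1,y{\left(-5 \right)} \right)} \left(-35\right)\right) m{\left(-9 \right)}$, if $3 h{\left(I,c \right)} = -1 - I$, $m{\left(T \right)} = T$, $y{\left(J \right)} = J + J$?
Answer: $-1506$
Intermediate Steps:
$y{\left(J \right)} = 2 J$
$h{\left(I,c \right)} = - \frac{1}{3} - \frac{I}{3}$ ($h{\left(I,c \right)} = \frac{-1 - I}{3} = - \frac{1}{3} - \frac{I}{3}$)
$r{\left(w \right)} = 4 w^{2}$ ($r{\left(w \right)} = 2 w 2 w = 4 w^{2}$)
$\left(r{\left(-6 \right)} + h{\left(1,y{\left(-5 \right)} \right)} \left(-35\right)\right) m{\left(-9 \right)} = \left(4 \left(-6\right)^{2} + \left(- \frac{1}{3} - \frac{1}{3}\right) \left(-35\right)\right) \left(-9\right) = \left(4 \cdot 36 + \left(- \frac{1}{3} - \frac{1}{3}\right) \left(-35\right)\right) \left(-9\right) = \left(144 - - \frac{70}{3}\right) \left(-9\right) = \left(144 + \frac{70}{3}\right) \left(-9\right) = \frac{502}{3} \left(-9\right) = -1506$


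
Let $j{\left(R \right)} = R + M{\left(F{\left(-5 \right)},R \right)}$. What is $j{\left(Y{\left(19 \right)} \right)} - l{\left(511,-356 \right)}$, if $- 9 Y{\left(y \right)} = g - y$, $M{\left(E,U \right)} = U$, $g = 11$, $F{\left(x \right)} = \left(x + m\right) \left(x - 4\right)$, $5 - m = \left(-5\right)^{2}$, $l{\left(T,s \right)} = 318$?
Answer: $- \frac{2846}{9} \approx -316.22$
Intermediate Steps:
$m = -20$ ($m = 5 - \left(-5\right)^{2} = 5 - 25 = -20$)
$F{\left(x \right)} = \left(-20 + x\right) \left(-4 + x\right)$ ($F{\left(x \right)} = \left(x - 20\right) \left(x - 4\right) = \left(-20 + x\right) \left(-4 + x\right)$)
$Y{\left(y \right)} = - \frac{11}{9} + \frac{y}{9}$ ($Y{\left(y \right)} = - \frac{11 - y}{9} = - \frac{11}{9} + \frac{y}{9}$)
$j{\left(R \right)} = 2 R$ ($j{\left(R \right)} = R + R = 2 R$)
$j{\left(Y{\left(19 \right)} \right)} - l{\left(511,-356 \right)} = 2 \left(- \frac{11}{9} + \frac{1}{9} \cdot 19\right) - 318 = 2 \left(- \frac{11}{9} + \frac{19}{9}\right) - 318 = 2 \cdot \frac{8}{9} - 318 = \frac{16}{9} - 318 = - \frac{2846}{9}$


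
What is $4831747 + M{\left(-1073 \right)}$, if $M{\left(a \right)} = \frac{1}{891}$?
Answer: $\frac{4305086578}{891} \approx 4.8317 \cdot 10^{6}$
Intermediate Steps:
$M{\left(a \right)} = \frac{1}{891}$
$4831747 + M{\left(-1073 \right)} = 4831747 + \frac{1}{891} = \frac{4305086578}{891}$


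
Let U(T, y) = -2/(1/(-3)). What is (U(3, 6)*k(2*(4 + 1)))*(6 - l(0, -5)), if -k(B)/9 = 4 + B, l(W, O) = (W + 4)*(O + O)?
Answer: -34776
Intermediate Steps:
U(T, y) = 6 (U(T, y) = -2/(-1/3) = -2*(-3) = 6)
l(W, O) = 2*O*(4 + W) (l(W, O) = (4 + W)*(2*O) = 2*O*(4 + W))
k(B) = -36 - 9*B (k(B) = -9*(4 + B) = -36 - 9*B)
(U(3, 6)*k(2*(4 + 1)))*(6 - l(0, -5)) = (6*(-36 - 18*(4 + 1)))*(6 - 2*(-5)*(4 + 0)) = (6*(-36 - 18*5))*(6 - 2*(-5)*4) = (6*(-36 - 9*10))*(6 - 1*(-40)) = (6*(-36 - 90))*(6 + 40) = (6*(-126))*46 = -756*46 = -34776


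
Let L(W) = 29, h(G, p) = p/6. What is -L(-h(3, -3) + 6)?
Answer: -29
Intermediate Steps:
h(G, p) = p/6 (h(G, p) = p*(⅙) = p/6)
-L(-h(3, -3) + 6) = -1*29 = -29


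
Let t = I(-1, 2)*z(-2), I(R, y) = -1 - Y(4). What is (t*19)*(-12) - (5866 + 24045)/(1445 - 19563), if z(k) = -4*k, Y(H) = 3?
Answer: 132218839/18118 ≈ 7297.6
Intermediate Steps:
I(R, y) = -4 (I(R, y) = -1 - 1*3 = -1 - 3 = -4)
t = -32 (t = -(-16)*(-2) = -4*8 = -32)
(t*19)*(-12) - (5866 + 24045)/(1445 - 19563) = -32*19*(-12) - (5866 + 24045)/(1445 - 19563) = -608*(-12) - 29911/(-18118) = 7296 - 29911*(-1)/18118 = 7296 - 1*(-29911/18118) = 7296 + 29911/18118 = 132218839/18118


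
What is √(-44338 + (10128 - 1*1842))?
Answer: 2*I*√9013 ≈ 189.87*I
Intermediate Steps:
√(-44338 + (10128 - 1*1842)) = √(-44338 + (10128 - 1842)) = √(-44338 + 8286) = √(-36052) = 2*I*√9013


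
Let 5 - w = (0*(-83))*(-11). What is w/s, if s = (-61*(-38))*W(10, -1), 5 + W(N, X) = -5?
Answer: -1/4636 ≈ -0.00021570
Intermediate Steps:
W(N, X) = -10 (W(N, X) = -5 - 5 = -10)
w = 5 (w = 5 - 0*(-83)*(-11) = 5 - 0*(-11) = 5 - 1*0 = 5 + 0 = 5)
s = -23180 (s = -61*(-38)*(-10) = 2318*(-10) = -23180)
w/s = 5/(-23180) = 5*(-1/23180) = -1/4636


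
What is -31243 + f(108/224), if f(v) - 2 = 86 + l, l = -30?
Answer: -31185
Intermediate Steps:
f(v) = 58 (f(v) = 2 + (86 - 30) = 2 + 56 = 58)
-31243 + f(108/224) = -31243 + 58 = -31185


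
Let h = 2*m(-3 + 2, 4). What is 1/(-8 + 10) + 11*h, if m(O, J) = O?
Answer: -43/2 ≈ -21.500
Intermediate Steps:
h = -2 (h = 2*(-3 + 2) = 2*(-1) = -2)
1/(-8 + 10) + 11*h = 1/(-8 + 10) + 11*(-2) = 1/2 - 22 = ½ - 22 = -43/2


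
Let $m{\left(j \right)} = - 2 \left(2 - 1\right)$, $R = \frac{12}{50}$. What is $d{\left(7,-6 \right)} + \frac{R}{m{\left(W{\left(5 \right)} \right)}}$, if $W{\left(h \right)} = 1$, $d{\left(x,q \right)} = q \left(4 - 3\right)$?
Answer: $- \frac{153}{25} \approx -6.12$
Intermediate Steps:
$R = \frac{6}{25}$ ($R = 12 \cdot \frac{1}{50} = \frac{6}{25} \approx 0.24$)
$d{\left(x,q \right)} = q$ ($d{\left(x,q \right)} = q 1 = q$)
$m{\left(j \right)} = -2$ ($m{\left(j \right)} = \left(-2\right) 1 = -2$)
$d{\left(7,-6 \right)} + \frac{R}{m{\left(W{\left(5 \right)} \right)}} = -6 + \frac{1}{-2} \cdot \frac{6}{25} = -6 - \frac{3}{25} = - \frac{153}{25}$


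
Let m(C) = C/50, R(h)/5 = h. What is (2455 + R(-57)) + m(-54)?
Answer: 54223/25 ≈ 2168.9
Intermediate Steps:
R(h) = 5*h
m(C) = C/50 (m(C) = C*(1/50) = C/50)
(2455 + R(-57)) + m(-54) = (2455 + 5*(-57)) + (1/50)*(-54) = (2455 - 285) - 27/25 = 2170 - 27/25 = 54223/25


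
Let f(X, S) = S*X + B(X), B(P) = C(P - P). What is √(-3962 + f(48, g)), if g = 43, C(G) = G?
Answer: I*√1898 ≈ 43.566*I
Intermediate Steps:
B(P) = 0 (B(P) = P - P = 0)
f(X, S) = S*X (f(X, S) = S*X + 0 = S*X)
√(-3962 + f(48, g)) = √(-3962 + 43*48) = √(-3962 + 2064) = √(-1898) = I*√1898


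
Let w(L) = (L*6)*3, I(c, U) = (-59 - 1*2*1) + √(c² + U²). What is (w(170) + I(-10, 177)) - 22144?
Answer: -19145 + √31429 ≈ -18968.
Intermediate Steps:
I(c, U) = -61 + √(U² + c²) (I(c, U) = (-59 - 2*1) + √(U² + c²) = (-59 - 2) + √(U² + c²) = -61 + √(U² + c²))
w(L) = 18*L (w(L) = (6*L)*3 = 18*L)
(w(170) + I(-10, 177)) - 22144 = (18*170 + (-61 + √(177² + (-10)²))) - 22144 = (3060 + (-61 + √(31329 + 100))) - 22144 = (3060 + (-61 + √31429)) - 22144 = (2999 + √31429) - 22144 = -19145 + √31429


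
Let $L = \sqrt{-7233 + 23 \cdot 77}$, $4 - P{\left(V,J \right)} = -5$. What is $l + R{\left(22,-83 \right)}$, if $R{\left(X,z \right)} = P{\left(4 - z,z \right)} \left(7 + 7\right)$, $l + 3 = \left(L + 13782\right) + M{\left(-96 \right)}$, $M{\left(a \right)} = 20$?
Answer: $13925 + i \sqrt{5462} \approx 13925.0 + 73.905 i$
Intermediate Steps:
$P{\left(V,J \right)} = 9$ ($P{\left(V,J \right)} = 4 - -5 = 4 + 5 = 9$)
$L = i \sqrt{5462}$ ($L = \sqrt{-7233 + 1771} = \sqrt{-5462} = i \sqrt{5462} \approx 73.905 i$)
$l = 13799 + i \sqrt{5462}$ ($l = -3 + \left(\left(i \sqrt{5462} + 13782\right) + 20\right) = -3 + \left(\left(13782 + i \sqrt{5462}\right) + 20\right) = -3 + \left(13802 + i \sqrt{5462}\right) = 13799 + i \sqrt{5462} \approx 13799.0 + 73.905 i$)
$R{\left(X,z \right)} = 126$ ($R{\left(X,z \right)} = 9 \left(7 + 7\right) = 9 \cdot 14 = 126$)
$l + R{\left(22,-83 \right)} = \left(13799 + i \sqrt{5462}\right) + 126 = 13925 + i \sqrt{5462}$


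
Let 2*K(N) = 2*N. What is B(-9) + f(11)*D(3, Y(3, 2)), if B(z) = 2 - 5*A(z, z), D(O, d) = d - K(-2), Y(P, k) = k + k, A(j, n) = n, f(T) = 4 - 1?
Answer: 65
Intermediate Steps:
f(T) = 3
Y(P, k) = 2*k
K(N) = N (K(N) = (2*N)/2 = N)
D(O, d) = 2 + d (D(O, d) = d - 1*(-2) = d + 2 = 2 + d)
B(z) = 2 - 5*z
B(-9) + f(11)*D(3, Y(3, 2)) = (2 - 5*(-9)) + 3*(2 + 2*2) = (2 + 45) + 3*(2 + 4) = 47 + 3*6 = 47 + 18 = 65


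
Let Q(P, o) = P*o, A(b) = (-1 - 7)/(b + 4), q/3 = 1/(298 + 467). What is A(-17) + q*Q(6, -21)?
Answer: 134/1105 ≈ 0.12127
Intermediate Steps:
q = 1/255 (q = 3/(298 + 467) = 3/765 = 3*(1/765) = 1/255 ≈ 0.0039216)
A(b) = -8/(4 + b)
A(-17) + q*Q(6, -21) = -8/(4 - 17) + (6*(-21))/255 = -8/(-13) + (1/255)*(-126) = -8*(-1/13) - 42/85 = 8/13 - 42/85 = 134/1105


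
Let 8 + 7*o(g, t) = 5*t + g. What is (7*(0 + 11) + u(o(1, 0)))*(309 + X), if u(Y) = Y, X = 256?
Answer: 42940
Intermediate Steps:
o(g, t) = -8/7 + g/7 + 5*t/7 (o(g, t) = -8/7 + (5*t + g)/7 = -8/7 + (g + 5*t)/7 = -8/7 + (g/7 + 5*t/7) = -8/7 + g/7 + 5*t/7)
(7*(0 + 11) + u(o(1, 0)))*(309 + X) = (7*(0 + 11) + (-8/7 + (⅐)*1 + (5/7)*0))*(309 + 256) = (7*11 + (-8/7 + ⅐ + 0))*565 = (77 - 1)*565 = 76*565 = 42940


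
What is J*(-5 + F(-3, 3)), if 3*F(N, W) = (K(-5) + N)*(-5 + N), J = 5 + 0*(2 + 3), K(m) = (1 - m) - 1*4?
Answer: -35/3 ≈ -11.667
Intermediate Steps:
K(m) = -3 - m (K(m) = (1 - m) - 4 = -3 - m)
J = 5 (J = 5 + 0*5 = 5 + 0 = 5)
F(N, W) = (-5 + N)*(2 + N)/3 (F(N, W) = (((-3 - 1*(-5)) + N)*(-5 + N))/3 = (((-3 + 5) + N)*(-5 + N))/3 = ((2 + N)*(-5 + N))/3 = ((-5 + N)*(2 + N))/3 = (-5 + N)*(2 + N)/3)
J*(-5 + F(-3, 3)) = 5*(-5 + (-10/3 - 1*(-3) + (⅓)*(-3)²)) = 5*(-5 + (-10/3 + 3 + (⅓)*9)) = 5*(-5 + (-10/3 + 3 + 3)) = 5*(-5 + 8/3) = 5*(-7/3) = -35/3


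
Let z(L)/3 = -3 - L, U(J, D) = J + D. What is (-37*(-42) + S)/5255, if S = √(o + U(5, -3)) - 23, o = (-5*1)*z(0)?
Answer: 1531/5255 + √47/5255 ≈ 0.29265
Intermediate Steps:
U(J, D) = D + J
z(L) = -9 - 3*L (z(L) = 3*(-3 - L) = -9 - 3*L)
o = 45 (o = (-5*1)*(-9 - 3*0) = -5*(-9 + 0) = -5*(-9) = 45)
S = -23 + √47 (S = √(45 + (-3 + 5)) - 23 = √(45 + 2) - 23 = √47 - 23 = -23 + √47 ≈ -16.144)
(-37*(-42) + S)/5255 = (-37*(-42) + (-23 + √47))/5255 = (1554 + (-23 + √47))*(1/5255) = (1531 + √47)*(1/5255) = 1531/5255 + √47/5255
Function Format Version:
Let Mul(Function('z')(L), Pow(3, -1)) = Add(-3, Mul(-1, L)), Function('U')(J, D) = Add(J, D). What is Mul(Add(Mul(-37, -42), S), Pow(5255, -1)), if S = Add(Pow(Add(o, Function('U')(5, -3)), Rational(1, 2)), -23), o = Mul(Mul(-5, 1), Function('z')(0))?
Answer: Add(Rational(1531, 5255), Mul(Rational(1, 5255), Pow(47, Rational(1, 2)))) ≈ 0.29265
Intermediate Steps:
Function('U')(J, D) = Add(D, J)
Function('z')(L) = Add(-9, Mul(-3, L)) (Function('z')(L) = Mul(3, Add(-3, Mul(-1, L))) = Add(-9, Mul(-3, L)))
o = 45 (o = Mul(Mul(-5, 1), Add(-9, Mul(-3, 0))) = Mul(-5, Add(-9, 0)) = Mul(-5, -9) = 45)
S = Add(-23, Pow(47, Rational(1, 2))) (S = Add(Pow(Add(45, Add(-3, 5)), Rational(1, 2)), -23) = Add(Pow(Add(45, 2), Rational(1, 2)), -23) = Add(Pow(47, Rational(1, 2)), -23) = Add(-23, Pow(47, Rational(1, 2))) ≈ -16.144)
Mul(Add(Mul(-37, -42), S), Pow(5255, -1)) = Mul(Add(Mul(-37, -42), Add(-23, Pow(47, Rational(1, 2)))), Pow(5255, -1)) = Mul(Add(1554, Add(-23, Pow(47, Rational(1, 2)))), Rational(1, 5255)) = Mul(Add(1531, Pow(47, Rational(1, 2))), Rational(1, 5255)) = Add(Rational(1531, 5255), Mul(Rational(1, 5255), Pow(47, Rational(1, 2))))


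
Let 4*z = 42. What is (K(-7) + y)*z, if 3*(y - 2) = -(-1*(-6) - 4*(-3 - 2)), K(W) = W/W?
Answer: -119/2 ≈ -59.500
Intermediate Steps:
z = 21/2 (z = (¼)*42 = 21/2 ≈ 10.500)
K(W) = 1
y = -20/3 (y = 2 + (-(-1*(-6) - 4*(-3 - 2)))/3 = 2 + (-(6 - 4*(-5)))/3 = 2 + (-(6 - 1*(-20)))/3 = 2 + (-(6 + 20))/3 = 2 + (-1*26)/3 = 2 + (⅓)*(-26) = 2 - 26/3 = -20/3 ≈ -6.6667)
(K(-7) + y)*z = (1 - 20/3)*(21/2) = -17/3*21/2 = -119/2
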